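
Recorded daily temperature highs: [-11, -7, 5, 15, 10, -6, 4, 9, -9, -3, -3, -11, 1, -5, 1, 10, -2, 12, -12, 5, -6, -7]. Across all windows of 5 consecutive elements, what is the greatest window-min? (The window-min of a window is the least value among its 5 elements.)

-5

[-11, -7, 5, 15, 10] → min -11
[-7, 5, 15, 10, -6] → min -7
[5, 15, 10, -6, 4] → min -6
[15, 10, -6, 4, 9] → min -6
[10, -6, 4, 9, -9] → min -9
[-6, 4, 9, -9, -3] → min -9
[4, 9, -9, -3, -3] → min -9
[9, -9, -3, -3, -11] → min -11
[-9, -3, -3, -11, 1] → min -11
[-3, -3, -11, 1, -5] → min -11
[-3, -11, 1, -5, 1] → min -11
[-11, 1, -5, 1, 10] → min -11
[1, -5, 1, 10, -2] → min -5
[-5, 1, 10, -2, 12] → min -5
[1, 10, -2, 12, -12] → min -12
[10, -2, 12, -12, 5] → min -12
[-2, 12, -12, 5, -6] → min -12
[12, -12, 5, -6, -7] → min -12
Greatest of these is -5.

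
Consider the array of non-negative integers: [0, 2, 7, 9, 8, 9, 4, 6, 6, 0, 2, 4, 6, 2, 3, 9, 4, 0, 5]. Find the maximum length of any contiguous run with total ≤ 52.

13

add 0: [0] sum 0, len 1
add 2: [0, 2] sum 2, len 2
add 7: [0, 2, 7] sum 9, len 3
add 9: [0, 2, 7, 9] sum 18, len 4
add 8: [0, 2, 7, 9, 8] sum 26, len 5
add 9: [0, 2, 7, 9, 8, 9] sum 35, len 6
add 4: [0, 2, 7, 9, 8, 9, 4] sum 39, len 7
add 6: [0, 2, 7, 9, 8, 9, 4, 6] sum 45, len 8
add 6: [0, 2, 7, 9, 8, 9, 4, 6, 6] sum 51, len 9
add 0: [0, 2, 7, 9, 8, 9, 4, 6, 6, 0] sum 51, len 10
add 2: [7, 9, 8, 9, 4, 6, 6, 0, 2] sum 51, len 9
add 4: [9, 8, 9, 4, 6, 6, 0, 2, 4] sum 48, len 9
add 6: [8, 9, 4, 6, 6, 0, 2, 4, 6] sum 45, len 9
add 2: [8, 9, 4, 6, 6, 0, 2, 4, 6, 2] sum 47, len 10
add 3: [8, 9, 4, 6, 6, 0, 2, 4, 6, 2, 3] sum 50, len 11
add 9: [9, 4, 6, 6, 0, 2, 4, 6, 2, 3, 9] sum 51, len 11
add 4: [4, 6, 6, 0, 2, 4, 6, 2, 3, 9, 4] sum 46, len 11
add 0: [4, 6, 6, 0, 2, 4, 6, 2, 3, 9, 4, 0] sum 46, len 12
add 5: [4, 6, 6, 0, 2, 4, 6, 2, 3, 9, 4, 0, 5] sum 51, len 13
Longest length seen: 13.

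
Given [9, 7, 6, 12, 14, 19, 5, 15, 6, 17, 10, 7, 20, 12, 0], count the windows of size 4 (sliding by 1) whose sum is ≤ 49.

8

[9, 7, 6, 12] → sum 34  ≤ 49 ✓
[7, 6, 12, 14] → sum 39  ≤ 49 ✓
[6, 12, 14, 19] → sum 51
[12, 14, 19, 5] → sum 50
[14, 19, 5, 15] → sum 53
[19, 5, 15, 6] → sum 45  ≤ 49 ✓
[5, 15, 6, 17] → sum 43  ≤ 49 ✓
[15, 6, 17, 10] → sum 48  ≤ 49 ✓
[6, 17, 10, 7] → sum 40  ≤ 49 ✓
[17, 10, 7, 20] → sum 54
[10, 7, 20, 12] → sum 49  ≤ 49 ✓
[7, 20, 12, 0] → sum 39  ≤ 49 ✓
8 windows satisfy the condition.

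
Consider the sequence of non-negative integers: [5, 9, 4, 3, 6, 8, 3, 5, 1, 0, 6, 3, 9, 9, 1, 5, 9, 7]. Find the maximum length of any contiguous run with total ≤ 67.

14

→ 5: sum 5, len 1
→ 9: sum 14, len 2
→ 4: sum 18, len 3
→ 3: sum 21, len 4
→ 6: sum 27, len 5
→ 8: sum 35, len 6
→ 3: sum 38, len 7
→ 5: sum 43, len 8
→ 1: sum 44, len 9
→ 0: sum 44, len 10
→ 6: sum 50, len 11
→ 3: sum 53, len 12
→ 9: sum 62, len 13
→ 9 (dropped 5): sum 66, len 13
→ 1: sum 67, len 14
→ 5 (dropped 9): sum 63, len 14
→ 9 (dropped 4, 3): sum 65, len 13
→ 7 (dropped 6): sum 66, len 13
Longest length seen: 14.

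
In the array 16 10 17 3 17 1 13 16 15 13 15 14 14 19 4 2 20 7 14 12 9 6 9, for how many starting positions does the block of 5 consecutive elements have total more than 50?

(16, 10, 17, 3, 17) → sum 63  > 50 ✓
(10, 17, 3, 17, 1) → sum 48
(17, 3, 17, 1, 13) → sum 51  > 50 ✓
(3, 17, 1, 13, 16) → sum 50
(17, 1, 13, 16, 15) → sum 62  > 50 ✓
(1, 13, 16, 15, 13) → sum 58  > 50 ✓
(13, 16, 15, 13, 15) → sum 72  > 50 ✓
(16, 15, 13, 15, 14) → sum 73  > 50 ✓
(15, 13, 15, 14, 14) → sum 71  > 50 ✓
(13, 15, 14, 14, 19) → sum 75  > 50 ✓
(15, 14, 14, 19, 4) → sum 66  > 50 ✓
(14, 14, 19, 4, 2) → sum 53  > 50 ✓
(14, 19, 4, 2, 20) → sum 59  > 50 ✓
(19, 4, 2, 20, 7) → sum 52  > 50 ✓
(4, 2, 20, 7, 14) → sum 47
(2, 20, 7, 14, 12) → sum 55  > 50 ✓
(20, 7, 14, 12, 9) → sum 62  > 50 ✓
(7, 14, 12, 9, 6) → sum 48
(14, 12, 9, 6, 9) → sum 50
14 windows satisfy the condition.

14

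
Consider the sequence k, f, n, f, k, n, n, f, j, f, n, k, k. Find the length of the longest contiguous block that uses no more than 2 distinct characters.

3

add k: window [k] (1 distinct), len 1
add f: window [k, f] (2 distinct), len 2
add n: window [f, n] (2 distinct), len 2
add f: window [f, n, f] (2 distinct), len 3
add k: window [f, k] (2 distinct), len 2
add n: window [k, n] (2 distinct), len 2
add n: window [k, n, n] (2 distinct), len 3
add f: window [n, n, f] (2 distinct), len 3
add j: window [f, j] (2 distinct), len 2
add f: window [f, j, f] (2 distinct), len 3
add n: window [f, n] (2 distinct), len 2
add k: window [n, k] (2 distinct), len 2
add k: window [n, k, k] (2 distinct), len 3
Longest length with ≤2 distinct: 3.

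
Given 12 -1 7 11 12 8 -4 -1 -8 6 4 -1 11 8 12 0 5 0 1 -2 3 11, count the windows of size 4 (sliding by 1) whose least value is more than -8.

15

12 -1 7 11 → min -1  > -8 ✓
-1 7 11 12 → min -1  > -8 ✓
7 11 12 8 → min 7  > -8 ✓
11 12 8 -4 → min -4  > -8 ✓
12 8 -4 -1 → min -4  > -8 ✓
8 -4 -1 -8 → min -8
-4 -1 -8 6 → min -8
-1 -8 6 4 → min -8
-8 6 4 -1 → min -8
6 4 -1 11 → min -1  > -8 ✓
4 -1 11 8 → min -1  > -8 ✓
-1 11 8 12 → min -1  > -8 ✓
11 8 12 0 → min 0  > -8 ✓
8 12 0 5 → min 0  > -8 ✓
12 0 5 0 → min 0  > -8 ✓
0 5 0 1 → min 0  > -8 ✓
5 0 1 -2 → min -2  > -8 ✓
0 1 -2 3 → min -2  > -8 ✓
1 -2 3 11 → min -2  > -8 ✓
15 windows satisfy the condition.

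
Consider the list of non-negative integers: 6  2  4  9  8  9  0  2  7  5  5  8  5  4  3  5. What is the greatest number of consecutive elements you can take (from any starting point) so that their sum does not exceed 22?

5

Extend to the right; shrink from the left whenever the sum exceeds 22:
→ 6: sum 6, len 1
→ 2: sum 8, len 2
→ 4: sum 12, len 3
→ 9: sum 21, len 4
→ 8 (dropped 6, 2): sum 21, len 3
→ 9 (dropped 4, 9): sum 17, len 2
→ 0: sum 17, len 3
→ 2: sum 19, len 4
→ 7 (dropped 8): sum 18, len 4
→ 5 (dropped 9): sum 14, len 4
→ 5: sum 19, len 5
→ 8 (dropped 0, 2, 7): sum 18, len 3
→ 5 (dropped 5): sum 18, len 3
→ 4: sum 22, len 4
→ 3 (dropped 5): sum 20, len 4
→ 5 (dropped 8): sum 17, len 4
Longest length seen: 5.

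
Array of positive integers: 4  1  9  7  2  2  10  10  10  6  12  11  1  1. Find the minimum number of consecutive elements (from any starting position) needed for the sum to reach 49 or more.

5

add 4: running sum 4 < 49
add 1: running sum 5 < 49
add 9: running sum 14 < 49
add 7: running sum 21 < 49
add 2: running sum 23 < 49
add 2: running sum 25 < 49
add 10: running sum 35 < 49
add 10: running sum 45 < 49
end 8: [9, 7, 2, 2, 10, 10, 10] sum 50, len 7
end 9: [9, 7, 2, 2, 10, 10, 10, 6] sum 56, len 8
end 10: [2, 10, 10, 10, 6, 12] sum 50, len 6
end 11: [10, 10, 6, 12, 11] sum 49, len 5
end 12: [10, 10, 6, 12, 11, 1] sum 50, len 6
end 13: [10, 10, 6, 12, 11, 1, 1] sum 51, len 7
Shortest qualifying length: 5.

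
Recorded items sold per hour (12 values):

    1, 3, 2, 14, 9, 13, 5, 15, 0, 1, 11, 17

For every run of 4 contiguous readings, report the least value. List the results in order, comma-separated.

1, 2, 2, 5, 5, 0, 0, 0, 0

[1, 3, 2, 14] → min 1
[3, 2, 14, 9] → min 2
[2, 14, 9, 13] → min 2
[14, 9, 13, 5] → min 5
[9, 13, 5, 15] → min 5
[13, 5, 15, 0] → min 0
[5, 15, 0, 1] → min 0
[15, 0, 1, 11] → min 0
[0, 1, 11, 17] → min 0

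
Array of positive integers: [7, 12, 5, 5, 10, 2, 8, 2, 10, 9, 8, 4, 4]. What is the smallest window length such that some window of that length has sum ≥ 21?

3

add 7: running sum 7 < 21
add 12: running sum 19 < 21
add 5: shortest ending here [7, 12, 5] sum 24, len 3
add 5: shortest ending here [12, 5, 5] sum 22, len 3
add 10: shortest ending here [12, 5, 5, 10] sum 32, len 4
add 2: shortest ending here [5, 5, 10, 2] sum 22, len 4
add 8: shortest ending here [5, 10, 2, 8] sum 25, len 4
add 2: shortest ending here [10, 2, 8, 2] sum 22, len 4
add 10: shortest ending here [2, 8, 2, 10] sum 22, len 4
add 9: shortest ending here [2, 10, 9] sum 21, len 3
add 8: shortest ending here [10, 9, 8] sum 27, len 3
add 4: shortest ending here [9, 8, 4] sum 21, len 3
add 4: shortest ending here [9, 8, 4, 4] sum 25, len 4
Shortest qualifying length: 3.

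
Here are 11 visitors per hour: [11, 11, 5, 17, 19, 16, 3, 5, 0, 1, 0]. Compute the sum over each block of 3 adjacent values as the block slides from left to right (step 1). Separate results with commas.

11 11 5 → sum 27
11 5 17 → sum 33
5 17 19 → sum 41
17 19 16 → sum 52
19 16 3 → sum 38
16 3 5 → sum 24
3 5 0 → sum 8
5 0 1 → sum 6
0 1 0 → sum 1

27, 33, 41, 52, 38, 24, 8, 6, 1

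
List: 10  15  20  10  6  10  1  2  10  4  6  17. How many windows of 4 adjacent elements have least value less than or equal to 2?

(10, 15, 20, 10) → min 10
(15, 20, 10, 6) → min 6
(20, 10, 6, 10) → min 6
(10, 6, 10, 1) → min 1  ≤ 2 ✓
(6, 10, 1, 2) → min 1  ≤ 2 ✓
(10, 1, 2, 10) → min 1  ≤ 2 ✓
(1, 2, 10, 4) → min 1  ≤ 2 ✓
(2, 10, 4, 6) → min 2  ≤ 2 ✓
(10, 4, 6, 17) → min 4
5 windows satisfy the condition.

5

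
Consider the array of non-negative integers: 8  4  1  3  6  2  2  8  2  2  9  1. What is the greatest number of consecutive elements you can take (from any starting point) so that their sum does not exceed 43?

Extend to the right; shrink from the left whenever the sum exceeds 43:
add 8: [8] sum 8, len 1
add 4: [8, 4] sum 12, len 2
add 1: [8, 4, 1] sum 13, len 3
add 3: [8, 4, 1, 3] sum 16, len 4
add 6: [8, 4, 1, 3, 6] sum 22, len 5
add 2: [8, 4, 1, 3, 6, 2] sum 24, len 6
add 2: [8, 4, 1, 3, 6, 2, 2] sum 26, len 7
add 8: [8, 4, 1, 3, 6, 2, 2, 8] sum 34, len 8
add 2: [8, 4, 1, 3, 6, 2, 2, 8, 2] sum 36, len 9
add 2: [8, 4, 1, 3, 6, 2, 2, 8, 2, 2] sum 38, len 10
add 9: [4, 1, 3, 6, 2, 2, 8, 2, 2, 9] sum 39, len 10
add 1: [4, 1, 3, 6, 2, 2, 8, 2, 2, 9, 1] sum 40, len 11
Longest length seen: 11.

11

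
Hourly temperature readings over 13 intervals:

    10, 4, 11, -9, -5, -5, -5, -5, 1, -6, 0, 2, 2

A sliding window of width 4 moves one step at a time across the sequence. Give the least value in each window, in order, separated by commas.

Sliding a size-4 window across the 13 values:
[10, 4, 11, -9] → min -9
[4, 11, -9, -5] → min -9
[11, -9, -5, -5] → min -9
[-9, -5, -5, -5] → min -9
[-5, -5, -5, -5] → min -5
[-5, -5, -5, 1] → min -5
[-5, -5, 1, -6] → min -6
[-5, 1, -6, 0] → min -6
[1, -6, 0, 2] → min -6
[-6, 0, 2, 2] → min -6

-9, -9, -9, -9, -5, -5, -6, -6, -6, -6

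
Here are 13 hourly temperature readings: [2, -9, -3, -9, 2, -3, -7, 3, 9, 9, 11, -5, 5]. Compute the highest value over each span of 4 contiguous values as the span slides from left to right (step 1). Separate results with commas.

2, 2, 2, 2, 3, 9, 9, 11, 11, 11

(2, -9, -3, -9) → max 2
(-9, -3, -9, 2) → max 2
(-3, -9, 2, -3) → max 2
(-9, 2, -3, -7) → max 2
(2, -3, -7, 3) → max 3
(-3, -7, 3, 9) → max 9
(-7, 3, 9, 9) → max 9
(3, 9, 9, 11) → max 11
(9, 9, 11, -5) → max 11
(9, 11, -5, 5) → max 11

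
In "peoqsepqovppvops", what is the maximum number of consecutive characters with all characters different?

[p] len 1
[p, e] len 2
[p, e, o] len 3
[p, e, o, q] len 4
[p, e, o, q, s] len 5
[o, q, s, e] len 4
[o, q, s, e, p] len 5
[s, e, p, q] len 4
[s, e, p, q, o] len 5
[s, e, p, q, o, v] len 6
[q, o, v, p] len 4
[p] len 1
[p, v] len 2
[p, v, o] len 3
[v, o, p] len 3
[v, o, p, s] len 4
Longest all-distinct length: 6.

6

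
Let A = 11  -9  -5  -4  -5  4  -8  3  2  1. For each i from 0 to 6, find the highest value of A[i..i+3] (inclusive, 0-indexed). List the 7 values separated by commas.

Sliding a size-4 window across the 10 values:
11 -9 -5 -4 → max 11
-9 -5 -4 -5 → max -4
-5 -4 -5 4 → max 4
-4 -5 4 -8 → max 4
-5 4 -8 3 → max 4
4 -8 3 2 → max 4
-8 3 2 1 → max 3

11, -4, 4, 4, 4, 4, 3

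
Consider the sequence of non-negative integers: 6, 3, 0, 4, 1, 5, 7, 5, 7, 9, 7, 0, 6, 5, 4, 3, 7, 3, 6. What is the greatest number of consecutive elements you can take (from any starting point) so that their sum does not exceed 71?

[6] sum 6 len 1
[6, 3] sum 9 len 2
[6, 3, 0] sum 9 len 3
[6, 3, 0, 4] sum 13 len 4
[6, 3, 0, 4, 1] sum 14 len 5
[6, 3, 0, 4, 1, 5] sum 19 len 6
[6, 3, 0, 4, 1, 5, 7] sum 26 len 7
[6, 3, 0, 4, 1, 5, 7, 5] sum 31 len 8
[6, 3, 0, 4, 1, 5, 7, 5, 7] sum 38 len 9
[6, 3, 0, 4, 1, 5, 7, 5, 7, 9] sum 47 len 10
[6, 3, 0, 4, 1, 5, 7, 5, 7, 9, 7] sum 54 len 11
[6, 3, 0, 4, 1, 5, 7, 5, 7, 9, 7, 0] sum 54 len 12
[6, 3, 0, 4, 1, 5, 7, 5, 7, 9, 7, 0, 6] sum 60 len 13
[6, 3, 0, 4, 1, 5, 7, 5, 7, 9, 7, 0, 6, 5] sum 65 len 14
[6, 3, 0, 4, 1, 5, 7, 5, 7, 9, 7, 0, 6, 5, 4] sum 69 len 15
[3, 0, 4, 1, 5, 7, 5, 7, 9, 7, 0, 6, 5, 4, 3] sum 66 len 15
[0, 4, 1, 5, 7, 5, 7, 9, 7, 0, 6, 5, 4, 3, 7] sum 70 len 15
[1, 5, 7, 5, 7, 9, 7, 0, 6, 5, 4, 3, 7, 3] sum 69 len 14
[7, 5, 7, 9, 7, 0, 6, 5, 4, 3, 7, 3, 6] sum 69 len 13
Longest length seen: 15.

15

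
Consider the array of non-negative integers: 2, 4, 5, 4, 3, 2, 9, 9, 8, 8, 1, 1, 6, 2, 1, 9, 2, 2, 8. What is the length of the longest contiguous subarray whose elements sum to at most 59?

13

[2] sum 2 len 1
[2, 4] sum 6 len 2
[2, 4, 5] sum 11 len 3
[2, 4, 5, 4] sum 15 len 4
[2, 4, 5, 4, 3] sum 18 len 5
[2, 4, 5, 4, 3, 2] sum 20 len 6
[2, 4, 5, 4, 3, 2, 9] sum 29 len 7
[2, 4, 5, 4, 3, 2, 9, 9] sum 38 len 8
[2, 4, 5, 4, 3, 2, 9, 9, 8] sum 46 len 9
[2, 4, 5, 4, 3, 2, 9, 9, 8, 8] sum 54 len 10
[2, 4, 5, 4, 3, 2, 9, 9, 8, 8, 1] sum 55 len 11
[2, 4, 5, 4, 3, 2, 9, 9, 8, 8, 1, 1] sum 56 len 12
[5, 4, 3, 2, 9, 9, 8, 8, 1, 1, 6] sum 56 len 11
[5, 4, 3, 2, 9, 9, 8, 8, 1, 1, 6, 2] sum 58 len 12
[5, 4, 3, 2, 9, 9, 8, 8, 1, 1, 6, 2, 1] sum 59 len 13
[3, 2, 9, 9, 8, 8, 1, 1, 6, 2, 1, 9] sum 59 len 12
[2, 9, 9, 8, 8, 1, 1, 6, 2, 1, 9, 2] sum 58 len 12
[9, 9, 8, 8, 1, 1, 6, 2, 1, 9, 2, 2] sum 58 len 12
[9, 8, 8, 1, 1, 6, 2, 1, 9, 2, 2, 8] sum 57 len 12
Longest length seen: 13.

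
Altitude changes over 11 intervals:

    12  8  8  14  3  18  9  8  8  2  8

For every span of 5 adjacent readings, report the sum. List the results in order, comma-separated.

45, 51, 52, 52, 46, 45, 35

Sliding a size-5 window across the 11 values:
(12, 8, 8, 14, 3) → sum 45
(8, 8, 14, 3, 18) → sum 51
(8, 14, 3, 18, 9) → sum 52
(14, 3, 18, 9, 8) → sum 52
(3, 18, 9, 8, 8) → sum 46
(18, 9, 8, 8, 2) → sum 45
(9, 8, 8, 2, 8) → sum 35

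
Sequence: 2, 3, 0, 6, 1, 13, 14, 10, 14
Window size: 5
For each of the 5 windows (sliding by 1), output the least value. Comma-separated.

[2, 3, 0, 6, 1] → min 0
[3, 0, 6, 1, 13] → min 0
[0, 6, 1, 13, 14] → min 0
[6, 1, 13, 14, 10] → min 1
[1, 13, 14, 10, 14] → min 1

0, 0, 0, 1, 1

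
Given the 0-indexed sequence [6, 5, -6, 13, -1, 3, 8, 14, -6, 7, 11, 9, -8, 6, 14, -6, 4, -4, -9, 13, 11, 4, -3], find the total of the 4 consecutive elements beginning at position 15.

Elements at indices 15..18: -6, 4, -4, -9
sum(-6, 4, -4, -9) = -15

-15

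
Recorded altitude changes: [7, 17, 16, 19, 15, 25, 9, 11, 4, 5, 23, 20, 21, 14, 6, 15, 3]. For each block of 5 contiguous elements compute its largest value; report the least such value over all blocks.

Each size-5 window and its max:
[7, 17, 16, 19, 15] → max 19
[17, 16, 19, 15, 25] → max 25
[16, 19, 15, 25, 9] → max 25
[19, 15, 25, 9, 11] → max 25
[15, 25, 9, 11, 4] → max 25
[25, 9, 11, 4, 5] → max 25
[9, 11, 4, 5, 23] → max 23
[11, 4, 5, 23, 20] → max 23
[4, 5, 23, 20, 21] → max 23
[5, 23, 20, 21, 14] → max 23
[23, 20, 21, 14, 6] → max 23
[20, 21, 14, 6, 15] → max 21
[21, 14, 6, 15, 3] → max 21
Least of these is 19.

19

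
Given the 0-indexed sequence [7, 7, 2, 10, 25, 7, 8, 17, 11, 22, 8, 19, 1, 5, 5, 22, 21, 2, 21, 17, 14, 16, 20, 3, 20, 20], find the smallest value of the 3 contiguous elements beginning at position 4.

7

Elements at indices 4..6: 25, 7, 8
min(25, 7, 8) = 7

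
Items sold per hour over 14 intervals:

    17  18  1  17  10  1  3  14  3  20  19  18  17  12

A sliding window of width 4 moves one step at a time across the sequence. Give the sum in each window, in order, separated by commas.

53, 46, 29, 31, 28, 21, 40, 56, 60, 74, 66

17 18 1 17 → sum 53
18 1 17 10 → sum 46
1 17 10 1 → sum 29
17 10 1 3 → sum 31
10 1 3 14 → sum 28
1 3 14 3 → sum 21
3 14 3 20 → sum 40
14 3 20 19 → sum 56
3 20 19 18 → sum 60
20 19 18 17 → sum 74
19 18 17 12 → sum 66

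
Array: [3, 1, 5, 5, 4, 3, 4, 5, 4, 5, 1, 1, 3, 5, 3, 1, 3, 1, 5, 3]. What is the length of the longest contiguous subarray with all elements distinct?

3

add 3: [3] len 1
add 1: [3, 1] len 2
add 5: [3, 1, 5] len 3
add 5 (repeat 5, move left end past it): [5] len 1
add 4: [5, 4] len 2
add 3: [5, 4, 3] len 3
add 4 (repeat 4, move left end past it): [3, 4] len 2
add 5: [3, 4, 5] len 3
add 4 (repeat 4, move left end past it): [5, 4] len 2
add 5 (repeat 5, move left end past it): [4, 5] len 2
add 1: [4, 5, 1] len 3
add 1 (repeat 1, move left end past it): [1] len 1
add 3: [1, 3] len 2
add 5: [1, 3, 5] len 3
add 3 (repeat 3, move left end past it): [5, 3] len 2
add 1: [5, 3, 1] len 3
add 3 (repeat 3, move left end past it): [1, 3] len 2
add 1 (repeat 1, move left end past it): [3, 1] len 2
add 5: [3, 1, 5] len 3
add 3 (repeat 3, move left end past it): [1, 5, 3] len 3
Longest all-distinct length: 3.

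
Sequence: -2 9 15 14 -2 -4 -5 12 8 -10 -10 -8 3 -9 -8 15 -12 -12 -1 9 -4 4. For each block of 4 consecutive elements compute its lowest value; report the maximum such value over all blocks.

-2

[-2, 9, 15, 14] → min -2
[9, 15, 14, -2] → min -2
[15, 14, -2, -4] → min -4
[14, -2, -4, -5] → min -5
[-2, -4, -5, 12] → min -5
[-4, -5, 12, 8] → min -5
[-5, 12, 8, -10] → min -10
[12, 8, -10, -10] → min -10
[8, -10, -10, -8] → min -10
[-10, -10, -8, 3] → min -10
[-10, -8, 3, -9] → min -10
[-8, 3, -9, -8] → min -9
[3, -9, -8, 15] → min -9
[-9, -8, 15, -12] → min -12
[-8, 15, -12, -12] → min -12
[15, -12, -12, -1] → min -12
[-12, -12, -1, 9] → min -12
[-12, -1, 9, -4] → min -12
[-1, 9, -4, 4] → min -4
Maximum of these is -2.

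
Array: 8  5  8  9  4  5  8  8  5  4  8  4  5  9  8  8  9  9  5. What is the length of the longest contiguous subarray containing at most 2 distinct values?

5

[8] 1 distinct, len 1
[8, 5] 2 distinct, len 2
[8, 5, 8] 2 distinct, len 3
[8, 9] 2 distinct, len 2
[9, 4] 2 distinct, len 2
[4, 5] 2 distinct, len 2
[5, 8] 2 distinct, len 2
[5, 8, 8] 2 distinct, len 3
[5, 8, 8, 5] 2 distinct, len 4
[5, 4] 2 distinct, len 2
[4, 8] 2 distinct, len 2
[4, 8, 4] 2 distinct, len 3
[4, 5] 2 distinct, len 2
[5, 9] 2 distinct, len 2
[9, 8] 2 distinct, len 2
[9, 8, 8] 2 distinct, len 3
[9, 8, 8, 9] 2 distinct, len 4
[9, 8, 8, 9, 9] 2 distinct, len 5
[9, 9, 5] 2 distinct, len 3
Longest length with ≤2 distinct: 5.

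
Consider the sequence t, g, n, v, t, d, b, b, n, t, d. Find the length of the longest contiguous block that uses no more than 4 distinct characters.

Extend right; when distinct count exceeds 4, shrink from the left:
[t] 1 distinct, len 1
[t, g] 2 distinct, len 2
[t, g, n] 3 distinct, len 3
[t, g, n, v] 4 distinct, len 4
[t, g, n, v, t] 4 distinct, len 5
[n, v, t, d] 4 distinct, len 4
[v, t, d, b] 4 distinct, len 4
[v, t, d, b, b] 4 distinct, len 5
[t, d, b, b, n] 4 distinct, len 5
[t, d, b, b, n, t] 4 distinct, len 6
[t, d, b, b, n, t, d] 4 distinct, len 7
Longest length with ≤4 distinct: 7.

7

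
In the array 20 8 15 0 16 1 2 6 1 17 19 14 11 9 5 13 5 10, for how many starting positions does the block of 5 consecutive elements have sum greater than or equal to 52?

6

[20, 8, 15, 0, 16] → sum 59  ≥ 52 ✓
[8, 15, 0, 16, 1] → sum 40
[15, 0, 16, 1, 2] → sum 34
[0, 16, 1, 2, 6] → sum 25
[16, 1, 2, 6, 1] → sum 26
[1, 2, 6, 1, 17] → sum 27
[2, 6, 1, 17, 19] → sum 45
[6, 1, 17, 19, 14] → sum 57  ≥ 52 ✓
[1, 17, 19, 14, 11] → sum 62  ≥ 52 ✓
[17, 19, 14, 11, 9] → sum 70  ≥ 52 ✓
[19, 14, 11, 9, 5] → sum 58  ≥ 52 ✓
[14, 11, 9, 5, 13] → sum 52  ≥ 52 ✓
[11, 9, 5, 13, 5] → sum 43
[9, 5, 13, 5, 10] → sum 42
6 windows satisfy the condition.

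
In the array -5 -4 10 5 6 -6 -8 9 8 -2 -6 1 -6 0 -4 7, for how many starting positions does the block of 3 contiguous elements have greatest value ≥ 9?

6

(-5, -4, 10) → max 10  ≥ 9 ✓
(-4, 10, 5) → max 10  ≥ 9 ✓
(10, 5, 6) → max 10  ≥ 9 ✓
(5, 6, -6) → max 6
(6, -6, -8) → max 6
(-6, -8, 9) → max 9  ≥ 9 ✓
(-8, 9, 8) → max 9  ≥ 9 ✓
(9, 8, -2) → max 9  ≥ 9 ✓
(8, -2, -6) → max 8
(-2, -6, 1) → max 1
(-6, 1, -6) → max 1
(1, -6, 0) → max 1
(-6, 0, -4) → max 0
(0, -4, 7) → max 7
6 windows satisfy the condition.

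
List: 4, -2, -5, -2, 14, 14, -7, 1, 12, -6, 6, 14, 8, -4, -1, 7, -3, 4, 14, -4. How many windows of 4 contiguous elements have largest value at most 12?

6

4 -2 -5 -2 → max 4  ≤ 12 ✓
-2 -5 -2 14 → max 14
-5 -2 14 14 → max 14
-2 14 14 -7 → max 14
14 14 -7 1 → max 14
14 -7 1 12 → max 14
-7 1 12 -6 → max 12  ≤ 12 ✓
1 12 -6 6 → max 12  ≤ 12 ✓
12 -6 6 14 → max 14
-6 6 14 8 → max 14
6 14 8 -4 → max 14
14 8 -4 -1 → max 14
8 -4 -1 7 → max 8  ≤ 12 ✓
-4 -1 7 -3 → max 7  ≤ 12 ✓
-1 7 -3 4 → max 7  ≤ 12 ✓
7 -3 4 14 → max 14
-3 4 14 -4 → max 14
6 windows satisfy the condition.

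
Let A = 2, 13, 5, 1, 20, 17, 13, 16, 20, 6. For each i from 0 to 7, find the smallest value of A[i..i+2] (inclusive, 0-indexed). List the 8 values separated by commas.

2 13 5 → min 2
13 5 1 → min 1
5 1 20 → min 1
1 20 17 → min 1
20 17 13 → min 13
17 13 16 → min 13
13 16 20 → min 13
16 20 6 → min 6

2, 1, 1, 1, 13, 13, 13, 6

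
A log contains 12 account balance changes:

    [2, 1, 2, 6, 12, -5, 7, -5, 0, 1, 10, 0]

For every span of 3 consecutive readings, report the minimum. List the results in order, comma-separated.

1, 1, 2, -5, -5, -5, -5, -5, 0, 0

(2, 1, 2) → min 1
(1, 2, 6) → min 1
(2, 6, 12) → min 2
(6, 12, -5) → min -5
(12, -5, 7) → min -5
(-5, 7, -5) → min -5
(7, -5, 0) → min -5
(-5, 0, 1) → min -5
(0, 1, 10) → min 0
(1, 10, 0) → min 0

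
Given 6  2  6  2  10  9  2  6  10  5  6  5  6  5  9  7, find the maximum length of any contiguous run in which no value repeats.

5

[6] len 1
[6, 2] len 2
[2, 6] len 2
[6, 2] len 2
[6, 2, 10] len 3
[6, 2, 10, 9] len 4
[10, 9, 2] len 3
[10, 9, 2, 6] len 4
[9, 2, 6, 10] len 4
[9, 2, 6, 10, 5] len 5
[10, 5, 6] len 3
[6, 5] len 2
[5, 6] len 2
[6, 5] len 2
[6, 5, 9] len 3
[6, 5, 9, 7] len 4
Longest all-distinct length: 5.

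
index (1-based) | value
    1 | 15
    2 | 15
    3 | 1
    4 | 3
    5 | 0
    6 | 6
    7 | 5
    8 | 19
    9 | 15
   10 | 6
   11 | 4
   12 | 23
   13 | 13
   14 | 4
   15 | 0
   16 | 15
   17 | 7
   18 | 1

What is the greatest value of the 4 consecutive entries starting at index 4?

6

Elements at indices 4..7: 3, 0, 6, 5
max(3, 0, 6, 5) = 6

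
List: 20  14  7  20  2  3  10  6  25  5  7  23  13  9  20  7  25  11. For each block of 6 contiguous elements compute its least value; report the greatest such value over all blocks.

7

(20, 14, 7, 20, 2, 3) → min 2
(14, 7, 20, 2, 3, 10) → min 2
(7, 20, 2, 3, 10, 6) → min 2
(20, 2, 3, 10, 6, 25) → min 2
(2, 3, 10, 6, 25, 5) → min 2
(3, 10, 6, 25, 5, 7) → min 3
(10, 6, 25, 5, 7, 23) → min 5
(6, 25, 5, 7, 23, 13) → min 5
(25, 5, 7, 23, 13, 9) → min 5
(5, 7, 23, 13, 9, 20) → min 5
(7, 23, 13, 9, 20, 7) → min 7
(23, 13, 9, 20, 7, 25) → min 7
(13, 9, 20, 7, 25, 11) → min 7
Greatest of these is 7.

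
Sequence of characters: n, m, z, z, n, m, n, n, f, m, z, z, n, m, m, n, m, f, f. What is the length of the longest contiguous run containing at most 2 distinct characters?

[n] 1 distinct, len 1
[n, m] 2 distinct, len 2
[m, z] 2 distinct, len 2
[m, z, z] 2 distinct, len 3
[z, z, n] 2 distinct, len 3
[n, m] 2 distinct, len 2
[n, m, n] 2 distinct, len 3
[n, m, n, n] 2 distinct, len 4
[n, n, f] 2 distinct, len 3
[f, m] 2 distinct, len 2
[m, z] 2 distinct, len 2
[m, z, z] 2 distinct, len 3
[z, z, n] 2 distinct, len 3
[n, m] 2 distinct, len 2
[n, m, m] 2 distinct, len 3
[n, m, m, n] 2 distinct, len 4
[n, m, m, n, m] 2 distinct, len 5
[m, f] 2 distinct, len 2
[m, f, f] 2 distinct, len 3
Longest length with ≤2 distinct: 5.

5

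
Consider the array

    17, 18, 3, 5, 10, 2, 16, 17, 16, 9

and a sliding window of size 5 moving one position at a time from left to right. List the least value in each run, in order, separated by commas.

3, 2, 2, 2, 2, 2

17 18 3 5 10 → min 3
18 3 5 10 2 → min 2
3 5 10 2 16 → min 2
5 10 2 16 17 → min 2
10 2 16 17 16 → min 2
2 16 17 16 9 → min 2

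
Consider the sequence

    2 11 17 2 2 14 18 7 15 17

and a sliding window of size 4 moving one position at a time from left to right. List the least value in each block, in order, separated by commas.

2, 2, 2, 2, 2, 7, 7

(2, 11, 17, 2) → min 2
(11, 17, 2, 2) → min 2
(17, 2, 2, 14) → min 2
(2, 2, 14, 18) → min 2
(2, 14, 18, 7) → min 2
(14, 18, 7, 15) → min 7
(18, 7, 15, 17) → min 7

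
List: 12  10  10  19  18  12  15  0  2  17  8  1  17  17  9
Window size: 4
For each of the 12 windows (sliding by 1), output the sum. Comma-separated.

(12, 10, 10, 19) → sum 51
(10, 10, 19, 18) → sum 57
(10, 19, 18, 12) → sum 59
(19, 18, 12, 15) → sum 64
(18, 12, 15, 0) → sum 45
(12, 15, 0, 2) → sum 29
(15, 0, 2, 17) → sum 34
(0, 2, 17, 8) → sum 27
(2, 17, 8, 1) → sum 28
(17, 8, 1, 17) → sum 43
(8, 1, 17, 17) → sum 43
(1, 17, 17, 9) → sum 44

51, 57, 59, 64, 45, 29, 34, 27, 28, 43, 43, 44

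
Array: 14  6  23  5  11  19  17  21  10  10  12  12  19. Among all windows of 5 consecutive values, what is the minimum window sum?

59

14 6 23 5 11 → sum 59
6 23 5 11 19 → sum 64
23 5 11 19 17 → sum 75
5 11 19 17 21 → sum 73
11 19 17 21 10 → sum 78
19 17 21 10 10 → sum 77
17 21 10 10 12 → sum 70
21 10 10 12 12 → sum 65
10 10 12 12 19 → sum 63
Minimum of these is 59.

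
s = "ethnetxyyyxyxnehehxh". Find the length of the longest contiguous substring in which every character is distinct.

6

[e] len 1
[e, t] len 2
[e, t, h] len 3
[e, t, h, n] len 4
[t, h, n, e] len 4
[h, n, e, t] len 4
[h, n, e, t, x] len 5
[h, n, e, t, x, y] len 6
[y] len 1
[y] len 1
[y, x] len 2
[x, y] len 2
[y, x] len 2
[y, x, n] len 3
[y, x, n, e] len 4
[y, x, n, e, h] len 5
[h, e] len 2
[e, h] len 2
[e, h, x] len 3
[x, h] len 2
Longest all-distinct length: 6.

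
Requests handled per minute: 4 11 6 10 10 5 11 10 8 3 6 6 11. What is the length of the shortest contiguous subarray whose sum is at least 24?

add 4: running sum 4 < 24
add 11: running sum 15 < 24
add 6: running sum 21 < 24
add 10: shortest ending here [11, 6, 10] sum 27, len 3
add 10: shortest ending here [6, 10, 10] sum 26, len 3
add 5: shortest ending here [10, 10, 5] sum 25, len 3
add 11: shortest ending here [10, 5, 11] sum 26, len 3
add 10: shortest ending here [5, 11, 10] sum 26, len 3
add 8: shortest ending here [11, 10, 8] sum 29, len 3
add 3: shortest ending here [11, 10, 8, 3] sum 32, len 4
add 6: shortest ending here [10, 8, 3, 6] sum 27, len 4
add 6: shortest ending here [10, 8, 3, 6, 6] sum 33, len 5
add 11: shortest ending here [3, 6, 6, 11] sum 26, len 4
Shortest qualifying length: 3.

3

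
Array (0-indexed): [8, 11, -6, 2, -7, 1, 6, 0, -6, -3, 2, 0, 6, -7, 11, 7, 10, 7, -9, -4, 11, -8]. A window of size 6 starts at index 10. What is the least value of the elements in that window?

-7

Elements at indices 10..15: 2, 0, 6, -7, 11, 7
min(2, 0, 6, -7, 11, 7) = -7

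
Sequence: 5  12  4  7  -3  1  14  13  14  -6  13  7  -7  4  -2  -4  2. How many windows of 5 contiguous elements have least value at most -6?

8

5 12 4 7 -3 → min -3
12 4 7 -3 1 → min -3
4 7 -3 1 14 → min -3
7 -3 1 14 13 → min -3
-3 1 14 13 14 → min -3
1 14 13 14 -6 → min -6  ≤ -6 ✓
14 13 14 -6 13 → min -6  ≤ -6 ✓
13 14 -6 13 7 → min -6  ≤ -6 ✓
14 -6 13 7 -7 → min -7  ≤ -6 ✓
-6 13 7 -7 4 → min -7  ≤ -6 ✓
13 7 -7 4 -2 → min -7  ≤ -6 ✓
7 -7 4 -2 -4 → min -7  ≤ -6 ✓
-7 4 -2 -4 2 → min -7  ≤ -6 ✓
8 windows satisfy the condition.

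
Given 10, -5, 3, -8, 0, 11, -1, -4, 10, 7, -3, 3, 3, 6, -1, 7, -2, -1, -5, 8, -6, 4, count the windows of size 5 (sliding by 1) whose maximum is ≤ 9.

9

[10, -5, 3, -8, 0] → max 10
[-5, 3, -8, 0, 11] → max 11
[3, -8, 0, 11, -1] → max 11
[-8, 0, 11, -1, -4] → max 11
[0, 11, -1, -4, 10] → max 11
[11, -1, -4, 10, 7] → max 11
[-1, -4, 10, 7, -3] → max 10
[-4, 10, 7, -3, 3] → max 10
[10, 7, -3, 3, 3] → max 10
[7, -3, 3, 3, 6] → max 7  ≤ 9 ✓
[-3, 3, 3, 6, -1] → max 6  ≤ 9 ✓
[3, 3, 6, -1, 7] → max 7  ≤ 9 ✓
[3, 6, -1, 7, -2] → max 7  ≤ 9 ✓
[6, -1, 7, -2, -1] → max 7  ≤ 9 ✓
[-1, 7, -2, -1, -5] → max 7  ≤ 9 ✓
[7, -2, -1, -5, 8] → max 8  ≤ 9 ✓
[-2, -1, -5, 8, -6] → max 8  ≤ 9 ✓
[-1, -5, 8, -6, 4] → max 8  ≤ 9 ✓
9 windows satisfy the condition.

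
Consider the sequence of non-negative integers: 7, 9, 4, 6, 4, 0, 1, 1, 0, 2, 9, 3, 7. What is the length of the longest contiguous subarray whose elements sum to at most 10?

add 7: [7] sum 7, len 1
add 9: [9] sum 9, len 1
add 4: [4] sum 4, len 1
add 6: [4, 6] sum 10, len 2
add 4: [6, 4] sum 10, len 2
add 0: [6, 4, 0] sum 10, len 3
add 1: [4, 0, 1] sum 5, len 3
add 1: [4, 0, 1, 1] sum 6, len 4
add 0: [4, 0, 1, 1, 0] sum 6, len 5
add 2: [4, 0, 1, 1, 0, 2] sum 8, len 6
add 9: [9] sum 9, len 1
add 3: [3] sum 3, len 1
add 7: [3, 7] sum 10, len 2
Longest length seen: 6.

6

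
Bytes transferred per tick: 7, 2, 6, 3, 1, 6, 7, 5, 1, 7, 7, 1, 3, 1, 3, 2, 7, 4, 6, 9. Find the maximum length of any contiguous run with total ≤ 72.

18

add 7: [7] sum 7, len 1
add 2: [7, 2] sum 9, len 2
add 6: [7, 2, 6] sum 15, len 3
add 3: [7, 2, 6, 3] sum 18, len 4
add 1: [7, 2, 6, 3, 1] sum 19, len 5
add 6: [7, 2, 6, 3, 1, 6] sum 25, len 6
add 7: [7, 2, 6, 3, 1, 6, 7] sum 32, len 7
add 5: [7, 2, 6, 3, 1, 6, 7, 5] sum 37, len 8
add 1: [7, 2, 6, 3, 1, 6, 7, 5, 1] sum 38, len 9
add 7: [7, 2, 6, 3, 1, 6, 7, 5, 1, 7] sum 45, len 10
add 7: [7, 2, 6, 3, 1, 6, 7, 5, 1, 7, 7] sum 52, len 11
add 1: [7, 2, 6, 3, 1, 6, 7, 5, 1, 7, 7, 1] sum 53, len 12
add 3: [7, 2, 6, 3, 1, 6, 7, 5, 1, 7, 7, 1, 3] sum 56, len 13
add 1: [7, 2, 6, 3, 1, 6, 7, 5, 1, 7, 7, 1, 3, 1] sum 57, len 14
add 3: [7, 2, 6, 3, 1, 6, 7, 5, 1, 7, 7, 1, 3, 1, 3] sum 60, len 15
add 2: [7, 2, 6, 3, 1, 6, 7, 5, 1, 7, 7, 1, 3, 1, 3, 2] sum 62, len 16
add 7: [7, 2, 6, 3, 1, 6, 7, 5, 1, 7, 7, 1, 3, 1, 3, 2, 7] sum 69, len 17
add 4: [2, 6, 3, 1, 6, 7, 5, 1, 7, 7, 1, 3, 1, 3, 2, 7, 4] sum 66, len 17
add 6: [2, 6, 3, 1, 6, 7, 5, 1, 7, 7, 1, 3, 1, 3, 2, 7, 4, 6] sum 72, len 18
add 9: [1, 6, 7, 5, 1, 7, 7, 1, 3, 1, 3, 2, 7, 4, 6, 9] sum 70, len 16
Longest length seen: 18.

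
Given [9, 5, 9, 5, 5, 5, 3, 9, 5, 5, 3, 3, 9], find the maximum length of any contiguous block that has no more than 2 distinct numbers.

Extend right; when distinct count exceeds 2, shrink from the left:
add 9: window [9] (1 distinct), len 1
add 5: window [9, 5] (2 distinct), len 2
add 9: window [9, 5, 9] (2 distinct), len 3
add 5: window [9, 5, 9, 5] (2 distinct), len 4
add 5: window [9, 5, 9, 5, 5] (2 distinct), len 5
add 5: window [9, 5, 9, 5, 5, 5] (2 distinct), len 6
add 3: window [5, 5, 5, 3] (2 distinct), len 4
add 9: window [3, 9] (2 distinct), len 2
add 5: window [9, 5] (2 distinct), len 2
add 5: window [9, 5, 5] (2 distinct), len 3
add 3: window [5, 5, 3] (2 distinct), len 3
add 3: window [5, 5, 3, 3] (2 distinct), len 4
add 9: window [3, 3, 9] (2 distinct), len 3
Longest length with ≤2 distinct: 6.

6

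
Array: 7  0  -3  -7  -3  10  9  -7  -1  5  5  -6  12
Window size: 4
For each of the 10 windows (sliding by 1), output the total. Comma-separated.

(7, 0, -3, -7) → sum -3
(0, -3, -7, -3) → sum -13
(-3, -7, -3, 10) → sum -3
(-7, -3, 10, 9) → sum 9
(-3, 10, 9, -7) → sum 9
(10, 9, -7, -1) → sum 11
(9, -7, -1, 5) → sum 6
(-7, -1, 5, 5) → sum 2
(-1, 5, 5, -6) → sum 3
(5, 5, -6, 12) → sum 16

-3, -13, -3, 9, 9, 11, 6, 2, 3, 16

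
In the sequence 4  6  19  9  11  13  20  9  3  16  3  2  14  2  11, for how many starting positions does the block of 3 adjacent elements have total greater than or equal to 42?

(4, 6, 19) → sum 29
(6, 19, 9) → sum 34
(19, 9, 11) → sum 39
(9, 11, 13) → sum 33
(11, 13, 20) → sum 44  ≥ 42 ✓
(13, 20, 9) → sum 42  ≥ 42 ✓
(20, 9, 3) → sum 32
(9, 3, 16) → sum 28
(3, 16, 3) → sum 22
(16, 3, 2) → sum 21
(3, 2, 14) → sum 19
(2, 14, 2) → sum 18
(14, 2, 11) → sum 27
2 windows satisfy the condition.

2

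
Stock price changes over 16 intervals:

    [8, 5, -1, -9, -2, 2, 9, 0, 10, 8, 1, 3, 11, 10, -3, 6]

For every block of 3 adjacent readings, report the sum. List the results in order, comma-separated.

12, -5, -12, -9, 9, 11, 19, 18, 19, 12, 15, 24, 18, 13

[8, 5, -1] → sum 12
[5, -1, -9] → sum -5
[-1, -9, -2] → sum -12
[-9, -2, 2] → sum -9
[-2, 2, 9] → sum 9
[2, 9, 0] → sum 11
[9, 0, 10] → sum 19
[0, 10, 8] → sum 18
[10, 8, 1] → sum 19
[8, 1, 3] → sum 12
[1, 3, 11] → sum 15
[3, 11, 10] → sum 24
[11, 10, -3] → sum 18
[10, -3, 6] → sum 13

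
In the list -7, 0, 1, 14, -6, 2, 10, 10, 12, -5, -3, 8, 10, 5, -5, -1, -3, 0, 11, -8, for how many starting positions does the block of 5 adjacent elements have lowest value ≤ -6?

6

(-7, 0, 1, 14, -6) → min -7  ≤ -6 ✓
(0, 1, 14, -6, 2) → min -6  ≤ -6 ✓
(1, 14, -6, 2, 10) → min -6  ≤ -6 ✓
(14, -6, 2, 10, 10) → min -6  ≤ -6 ✓
(-6, 2, 10, 10, 12) → min -6  ≤ -6 ✓
(2, 10, 10, 12, -5) → min -5
(10, 10, 12, -5, -3) → min -5
(10, 12, -5, -3, 8) → min -5
(12, -5, -3, 8, 10) → min -5
(-5, -3, 8, 10, 5) → min -5
(-3, 8, 10, 5, -5) → min -5
(8, 10, 5, -5, -1) → min -5
(10, 5, -5, -1, -3) → min -5
(5, -5, -1, -3, 0) → min -5
(-5, -1, -3, 0, 11) → min -5
(-1, -3, 0, 11, -8) → min -8  ≤ -6 ✓
6 windows satisfy the condition.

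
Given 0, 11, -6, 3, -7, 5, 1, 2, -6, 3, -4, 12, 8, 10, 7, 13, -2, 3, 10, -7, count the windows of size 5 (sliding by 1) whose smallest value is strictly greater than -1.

(0, 11, -6, 3, -7) → min -7
(11, -6, 3, -7, 5) → min -7
(-6, 3, -7, 5, 1) → min -7
(3, -7, 5, 1, 2) → min -7
(-7, 5, 1, 2, -6) → min -7
(5, 1, 2, -6, 3) → min -6
(1, 2, -6, 3, -4) → min -6
(2, -6, 3, -4, 12) → min -6
(-6, 3, -4, 12, 8) → min -6
(3, -4, 12, 8, 10) → min -4
(-4, 12, 8, 10, 7) → min -4
(12, 8, 10, 7, 13) → min 7  > -1 ✓
(8, 10, 7, 13, -2) → min -2
(10, 7, 13, -2, 3) → min -2
(7, 13, -2, 3, 10) → min -2
(13, -2, 3, 10, -7) → min -7
1 window satisfy the condition.

1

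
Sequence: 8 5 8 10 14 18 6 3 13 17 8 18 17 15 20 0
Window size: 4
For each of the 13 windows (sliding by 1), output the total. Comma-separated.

31, 37, 50, 48, 41, 40, 39, 41, 56, 60, 58, 70, 52

(8, 5, 8, 10) → sum 31
(5, 8, 10, 14) → sum 37
(8, 10, 14, 18) → sum 50
(10, 14, 18, 6) → sum 48
(14, 18, 6, 3) → sum 41
(18, 6, 3, 13) → sum 40
(6, 3, 13, 17) → sum 39
(3, 13, 17, 8) → sum 41
(13, 17, 8, 18) → sum 56
(17, 8, 18, 17) → sum 60
(8, 18, 17, 15) → sum 58
(18, 17, 15, 20) → sum 70
(17, 15, 20, 0) → sum 52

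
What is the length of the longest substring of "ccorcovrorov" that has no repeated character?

add c: [c] len 1
add c (repeat c, move left end past it): [c] len 1
add o: [c, o] len 2
add r: [c, o, r] len 3
add c (repeat c, move left end past it): [o, r, c] len 3
add o (repeat o, move left end past it): [r, c, o] len 3
add v: [r, c, o, v] len 4
add r (repeat r, move left end past it): [c, o, v, r] len 4
add o (repeat o, move left end past it): [v, r, o] len 3
add r (repeat r, move left end past it): [o, r] len 2
add o (repeat o, move left end past it): [r, o] len 2
add v: [r, o, v] len 3
Longest all-distinct length: 4.

4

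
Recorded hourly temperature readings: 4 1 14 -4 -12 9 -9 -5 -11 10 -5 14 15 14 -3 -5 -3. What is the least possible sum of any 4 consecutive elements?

(4, 1, 14, -4) → sum 15
(1, 14, -4, -12) → sum -1
(14, -4, -12, 9) → sum 7
(-4, -12, 9, -9) → sum -16
(-12, 9, -9, -5) → sum -17
(9, -9, -5, -11) → sum -16
(-9, -5, -11, 10) → sum -15
(-5, -11, 10, -5) → sum -11
(-11, 10, -5, 14) → sum 8
(10, -5, 14, 15) → sum 34
(-5, 14, 15, 14) → sum 38
(14, 15, 14, -3) → sum 40
(15, 14, -3, -5) → sum 21
(14, -3, -5, -3) → sum 3
Least of these is -17.

-17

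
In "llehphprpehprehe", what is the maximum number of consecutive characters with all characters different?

4

[l] len 1
[l] len 1
[l, e] len 2
[l, e, h] len 3
[l, e, h, p] len 4
[p, h] len 2
[h, p] len 2
[h, p, r] len 3
[r, p] len 2
[r, p, e] len 3
[r, p, e, h] len 4
[e, h, p] len 3
[e, h, p, r] len 4
[h, p, r, e] len 4
[p, r, e, h] len 4
[h, e] len 2
Longest all-distinct length: 4.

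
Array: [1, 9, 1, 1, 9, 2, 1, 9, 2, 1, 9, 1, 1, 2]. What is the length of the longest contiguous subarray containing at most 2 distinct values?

add 1: window [1] (1 distinct), len 1
add 9: window [1, 9] (2 distinct), len 2
add 1: window [1, 9, 1] (2 distinct), len 3
add 1: window [1, 9, 1, 1] (2 distinct), len 4
add 9: window [1, 9, 1, 1, 9] (2 distinct), len 5
add 2: window [9, 2] (2 distinct), len 2
add 1: window [2, 1] (2 distinct), len 2
add 9: window [1, 9] (2 distinct), len 2
add 2: window [9, 2] (2 distinct), len 2
add 1: window [2, 1] (2 distinct), len 2
add 9: window [1, 9] (2 distinct), len 2
add 1: window [1, 9, 1] (2 distinct), len 3
add 1: window [1, 9, 1, 1] (2 distinct), len 4
add 2: window [1, 1, 2] (2 distinct), len 3
Longest length with ≤2 distinct: 5.

5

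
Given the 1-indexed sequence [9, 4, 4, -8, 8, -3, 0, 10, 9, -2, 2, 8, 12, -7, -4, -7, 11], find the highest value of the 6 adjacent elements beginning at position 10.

12

Elements at indices 10..15: -2, 2, 8, 12, -7, -4
max(-2, 2, 8, 12, -7, -4) = 12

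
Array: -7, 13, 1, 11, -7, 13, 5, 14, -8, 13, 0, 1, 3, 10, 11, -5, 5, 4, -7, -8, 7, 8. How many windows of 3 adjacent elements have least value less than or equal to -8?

6

[-7, 13, 1] → min -7
[13, 1, 11] → min 1
[1, 11, -7] → min -7
[11, -7, 13] → min -7
[-7, 13, 5] → min -7
[13, 5, 14] → min 5
[5, 14, -8] → min -8  ≤ -8 ✓
[14, -8, 13] → min -8  ≤ -8 ✓
[-8, 13, 0] → min -8  ≤ -8 ✓
[13, 0, 1] → min 0
[0, 1, 3] → min 0
[1, 3, 10] → min 1
[3, 10, 11] → min 3
[10, 11, -5] → min -5
[11, -5, 5] → min -5
[-5, 5, 4] → min -5
[5, 4, -7] → min -7
[4, -7, -8] → min -8  ≤ -8 ✓
[-7, -8, 7] → min -8  ≤ -8 ✓
[-8, 7, 8] → min -8  ≤ -8 ✓
6 windows satisfy the condition.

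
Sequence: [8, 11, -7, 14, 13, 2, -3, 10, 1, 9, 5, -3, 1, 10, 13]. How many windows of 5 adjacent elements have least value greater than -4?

8

8 11 -7 14 13 → min -7
11 -7 14 13 2 → min -7
-7 14 13 2 -3 → min -7
14 13 2 -3 10 → min -3  > -4 ✓
13 2 -3 10 1 → min -3  > -4 ✓
2 -3 10 1 9 → min -3  > -4 ✓
-3 10 1 9 5 → min -3  > -4 ✓
10 1 9 5 -3 → min -3  > -4 ✓
1 9 5 -3 1 → min -3  > -4 ✓
9 5 -3 1 10 → min -3  > -4 ✓
5 -3 1 10 13 → min -3  > -4 ✓
8 windows satisfy the condition.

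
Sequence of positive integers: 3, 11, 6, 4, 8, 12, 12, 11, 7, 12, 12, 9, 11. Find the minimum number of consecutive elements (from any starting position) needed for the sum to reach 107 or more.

Extend right; whenever the sum reaches 107, record the length and shrink from the left:
add 3: running sum 3 < 107
add 11: running sum 14 < 107
add 6: running sum 20 < 107
add 4: running sum 24 < 107
add 8: running sum 32 < 107
add 12: running sum 44 < 107
add 12: running sum 56 < 107
add 11: running sum 67 < 107
add 7: running sum 74 < 107
add 12: running sum 86 < 107
add 12: running sum 98 < 107
add 9: shortest ending here [3, 11, 6, 4, 8, 12, 12, 11, 7, 12, 12, 9] sum 107, len 12
add 11: shortest ending here [11, 6, 4, 8, 12, 12, 11, 7, 12, 12, 9, 11] sum 115, len 12
Shortest qualifying length: 12.

12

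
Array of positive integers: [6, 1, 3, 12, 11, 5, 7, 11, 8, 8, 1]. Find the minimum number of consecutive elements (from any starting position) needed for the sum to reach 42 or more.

add 6: running sum 6 < 42
add 1: running sum 7 < 42
add 3: running sum 10 < 42
add 12: running sum 22 < 42
add 11: running sum 33 < 42
add 5: running sum 38 < 42
end 6: [6, 1, 3, 12, 11, 5, 7] sum 45, len 7
end 7: [12, 11, 5, 7, 11] sum 46, len 5
end 8: [11, 5, 7, 11, 8] sum 42, len 5
end 9: [11, 5, 7, 11, 8, 8] sum 50, len 6
end 10: [11, 5, 7, 11, 8, 8, 1] sum 51, len 7
Shortest qualifying length: 5.

5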